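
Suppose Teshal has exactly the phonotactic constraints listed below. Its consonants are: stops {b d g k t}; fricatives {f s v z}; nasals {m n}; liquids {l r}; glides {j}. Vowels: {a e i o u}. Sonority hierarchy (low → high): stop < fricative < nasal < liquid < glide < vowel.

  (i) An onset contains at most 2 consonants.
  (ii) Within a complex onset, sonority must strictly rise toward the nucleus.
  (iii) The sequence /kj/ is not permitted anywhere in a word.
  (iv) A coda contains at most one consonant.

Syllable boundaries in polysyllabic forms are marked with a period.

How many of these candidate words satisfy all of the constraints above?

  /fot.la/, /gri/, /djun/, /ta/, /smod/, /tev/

/fot.la/ — σ1 onset /f/, coda /t/ ok; σ2 onset /l/, coda /∅/ ok → phonotactically legal
/gri/ — σ1 onset /gr/ (1→4 rises), coda /∅/ ok → phonotactically legal
/djun/ — σ1 onset /dj/ (1→5 rises), coda /n/ ok → phonotactically legal
/ta/ — σ1 onset /t/, coda /∅/ ok → phonotactically legal
/smod/ — σ1 onset /sm/ (2→3 rises), coda /d/ ok → phonotactically legal
/tev/ — σ1 onset /t/, coda /v/ ok → phonotactically legal
Phonotactically legal: /fot.la/, /gri/, /djun/, /ta/, /smod/, /tev/ → 6.

6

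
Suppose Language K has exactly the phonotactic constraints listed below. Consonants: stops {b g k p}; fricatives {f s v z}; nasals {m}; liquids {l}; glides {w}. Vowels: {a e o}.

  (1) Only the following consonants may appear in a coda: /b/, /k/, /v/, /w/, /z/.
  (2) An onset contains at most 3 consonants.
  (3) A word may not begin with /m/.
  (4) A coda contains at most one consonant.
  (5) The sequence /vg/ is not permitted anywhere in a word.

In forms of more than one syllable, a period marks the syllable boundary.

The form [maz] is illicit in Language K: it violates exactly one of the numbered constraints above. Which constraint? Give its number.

3

[maz]: word begins with /m/.
This is a violation of constraint 3: "A word may not begin with /m/."
The remaining constraints (1, 2, 4, 5) are satisfied.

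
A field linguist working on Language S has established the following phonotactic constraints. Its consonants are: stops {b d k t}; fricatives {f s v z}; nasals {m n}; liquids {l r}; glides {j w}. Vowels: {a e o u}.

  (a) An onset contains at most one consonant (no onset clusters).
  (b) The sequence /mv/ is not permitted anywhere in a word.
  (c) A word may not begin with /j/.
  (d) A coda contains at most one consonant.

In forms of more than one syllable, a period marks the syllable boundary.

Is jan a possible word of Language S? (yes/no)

jan — violates constraint (c): word begins with /j/ → not permitted

no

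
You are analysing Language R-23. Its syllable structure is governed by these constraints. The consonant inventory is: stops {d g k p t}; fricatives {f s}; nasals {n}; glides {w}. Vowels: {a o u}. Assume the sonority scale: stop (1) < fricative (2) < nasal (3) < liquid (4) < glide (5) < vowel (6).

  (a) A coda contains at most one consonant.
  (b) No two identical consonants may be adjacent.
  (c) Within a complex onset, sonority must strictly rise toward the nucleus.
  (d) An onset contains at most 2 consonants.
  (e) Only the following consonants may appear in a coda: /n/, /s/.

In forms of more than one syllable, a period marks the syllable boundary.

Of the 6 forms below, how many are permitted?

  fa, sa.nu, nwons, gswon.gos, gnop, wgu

2

fa — σ1 onset /f/, coda /∅/ ok → permitted
sa.nu — σ1 onset /s/, coda /∅/ ok; σ2 onset /n/, coda /∅/ ok → permitted
nwons — violates constraint (a): syllable 1 coda /ns/ has 2 consonants (> 1) → not permitted
gswon.gos — violates constraint (d): syllable 1 onset /gsw/ has 3 consonants (> 2) → not permitted
gnop — violates constraint (e): syllable 1 coda contains /p/, which is not a licensed coda consonant → not permitted
wgu — violates constraint (c): syllable 1 onset /wg/: /w/ (glide, 5) → /g/ (stop, 1) does not rise → not permitted
Permitted: fa, sa.nu → 2.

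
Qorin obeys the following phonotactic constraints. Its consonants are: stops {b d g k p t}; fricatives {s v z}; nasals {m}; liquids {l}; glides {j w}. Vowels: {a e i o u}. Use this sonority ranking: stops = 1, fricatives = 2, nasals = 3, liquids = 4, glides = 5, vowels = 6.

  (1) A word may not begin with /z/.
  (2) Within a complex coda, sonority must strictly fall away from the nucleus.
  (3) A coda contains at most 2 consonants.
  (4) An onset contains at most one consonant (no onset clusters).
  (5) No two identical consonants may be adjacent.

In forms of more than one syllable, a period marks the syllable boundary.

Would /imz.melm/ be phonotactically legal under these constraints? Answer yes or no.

/imz.melm/ — σ1 onset /∅/, coda /mz/ (3→2 falls) ok; σ2 onset /m/, coda /lm/ (4→3 falls) ok → phonotactically legal

yes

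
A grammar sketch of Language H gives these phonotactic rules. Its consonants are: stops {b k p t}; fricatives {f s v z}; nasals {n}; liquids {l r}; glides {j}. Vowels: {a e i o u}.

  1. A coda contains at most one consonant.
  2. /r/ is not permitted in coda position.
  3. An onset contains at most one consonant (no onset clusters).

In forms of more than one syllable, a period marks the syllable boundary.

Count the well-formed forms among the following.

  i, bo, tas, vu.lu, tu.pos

i — σ1 onset /∅/, coda /∅/ ok → well-formed
bo — σ1 onset /b/, coda /∅/ ok → well-formed
tas — σ1 onset /t/, coda /s/ ok → well-formed
vu.lu — σ1 onset /v/, coda /∅/ ok; σ2 onset /l/, coda /∅/ ok → well-formed
tu.pos — σ1 onset /t/, coda /∅/ ok; σ2 onset /p/, coda /s/ ok → well-formed
Well-formed: i, bo, tas, vu.lu, tu.pos → 5.

5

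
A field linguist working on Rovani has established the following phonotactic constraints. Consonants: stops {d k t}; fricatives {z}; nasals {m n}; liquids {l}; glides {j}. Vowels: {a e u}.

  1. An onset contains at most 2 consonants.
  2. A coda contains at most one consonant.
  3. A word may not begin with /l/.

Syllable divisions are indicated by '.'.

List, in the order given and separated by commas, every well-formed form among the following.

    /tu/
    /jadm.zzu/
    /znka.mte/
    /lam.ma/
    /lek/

/tu/

/tu/ — σ1 onset /t/, coda /∅/ ok → well-formed
/jadm.zzu/ — violates constraint 2: syllable 1 coda /dm/ has 2 consonants (> 1) → ill-formed
/znka.mte/ — violates constraint 1: syllable 1 onset /znk/ has 3 consonants (> 2) → ill-formed
/lam.ma/ — violates constraint 3: word begins with /l/ → ill-formed
/lek/ — violates constraint 3: word begins with /l/ → ill-formed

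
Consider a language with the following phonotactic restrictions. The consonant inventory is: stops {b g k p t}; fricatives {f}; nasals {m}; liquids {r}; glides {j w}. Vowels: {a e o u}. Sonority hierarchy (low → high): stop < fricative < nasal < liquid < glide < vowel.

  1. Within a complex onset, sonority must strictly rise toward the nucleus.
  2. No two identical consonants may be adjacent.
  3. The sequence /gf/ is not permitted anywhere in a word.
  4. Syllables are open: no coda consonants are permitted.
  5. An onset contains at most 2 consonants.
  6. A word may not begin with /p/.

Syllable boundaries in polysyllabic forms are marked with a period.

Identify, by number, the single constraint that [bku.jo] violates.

[bku.jo]: syllable 1 onset /bk/: /b/ (stop, 1) → /k/ (stop, 1) does not rise.
This is a violation of constraint 1: "Within a complex onset, sonority must strictly rise toward the nucleus."
The remaining constraints (2, 3, 4, 5, 6) are satisfied.

1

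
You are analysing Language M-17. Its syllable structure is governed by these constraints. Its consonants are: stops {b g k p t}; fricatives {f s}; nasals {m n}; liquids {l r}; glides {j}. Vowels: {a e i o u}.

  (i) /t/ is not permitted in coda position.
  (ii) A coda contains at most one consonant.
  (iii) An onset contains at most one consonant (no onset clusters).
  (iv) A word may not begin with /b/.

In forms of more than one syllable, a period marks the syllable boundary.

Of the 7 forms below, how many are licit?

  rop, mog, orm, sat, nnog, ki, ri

4

rop — σ1 onset /r/, coda /p/ ok → licit
mog — σ1 onset /m/, coda /g/ ok → licit
orm — violates constraint (ii): syllable 1 coda /rm/ has 2 consonants (> 1) → illicit
sat — violates constraint (i): syllable 1 coda contains /t/ → illicit
nnog — violates constraint (iii): syllable 1 onset /nn/ has 2 consonants (> 1) → illicit
ki — σ1 onset /k/, coda /∅/ ok → licit
ri — σ1 onset /r/, coda /∅/ ok → licit
Licit: rop, mog, ki, ri → 4.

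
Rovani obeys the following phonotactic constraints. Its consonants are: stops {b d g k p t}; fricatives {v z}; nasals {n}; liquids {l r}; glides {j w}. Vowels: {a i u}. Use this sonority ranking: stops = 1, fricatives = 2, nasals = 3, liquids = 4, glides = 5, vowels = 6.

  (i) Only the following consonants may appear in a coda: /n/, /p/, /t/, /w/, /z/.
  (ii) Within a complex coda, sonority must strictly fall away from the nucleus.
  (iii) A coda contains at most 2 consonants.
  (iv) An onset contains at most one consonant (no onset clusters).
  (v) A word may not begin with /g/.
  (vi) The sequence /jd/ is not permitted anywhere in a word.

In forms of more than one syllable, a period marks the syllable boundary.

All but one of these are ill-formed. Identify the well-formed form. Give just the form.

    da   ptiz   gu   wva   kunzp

da — σ1 onset /d/, coda /∅/ ok → well-formed
ptiz — violates constraint (iv): syllable 1 onset /pt/ has 2 consonants (> 1) → ill-formed
gu — violates constraint (v): word begins with /g/ → ill-formed
wva — violates constraint (iv): syllable 1 onset /wv/ has 2 consonants (> 1) → ill-formed
kunzp — violates constraint (iii): syllable 1 coda /nzp/ has 3 consonants (> 2) → ill-formed

da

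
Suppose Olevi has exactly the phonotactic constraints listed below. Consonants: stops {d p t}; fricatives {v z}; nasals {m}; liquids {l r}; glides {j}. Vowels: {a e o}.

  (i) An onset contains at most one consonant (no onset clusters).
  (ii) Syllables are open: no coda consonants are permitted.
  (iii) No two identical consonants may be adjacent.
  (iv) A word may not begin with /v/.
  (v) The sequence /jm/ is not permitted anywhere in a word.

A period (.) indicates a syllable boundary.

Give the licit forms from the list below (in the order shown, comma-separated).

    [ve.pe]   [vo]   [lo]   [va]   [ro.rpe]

[lo]

[ve.pe] — violates constraint (iv): word begins with /v/ → illicit
[vo] — violates constraint (iv): word begins with /v/ → illicit
[lo] — σ1 onset /l/, coda /∅/ ok → licit
[va] — violates constraint (iv): word begins with /v/ → illicit
[ro.rpe] — violates constraint (i): syllable 2 onset /rp/ has 2 consonants (> 1) → illicit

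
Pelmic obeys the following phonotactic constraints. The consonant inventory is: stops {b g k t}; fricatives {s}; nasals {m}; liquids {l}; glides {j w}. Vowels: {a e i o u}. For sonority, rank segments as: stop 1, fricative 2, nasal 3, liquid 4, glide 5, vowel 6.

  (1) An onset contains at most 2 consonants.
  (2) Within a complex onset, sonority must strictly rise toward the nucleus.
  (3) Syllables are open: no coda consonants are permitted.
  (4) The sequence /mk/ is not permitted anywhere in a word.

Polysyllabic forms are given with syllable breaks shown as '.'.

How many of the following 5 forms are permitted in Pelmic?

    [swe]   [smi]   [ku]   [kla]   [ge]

[swe] — σ1 onset /sw/ (2→5 rises), coda /∅/ ok → permitted
[smi] — σ1 onset /sm/ (2→3 rises), coda /∅/ ok → permitted
[ku] — σ1 onset /k/, coda /∅/ ok → permitted
[kla] — σ1 onset /kl/ (1→4 rises), coda /∅/ ok → permitted
[ge] — σ1 onset /g/, coda /∅/ ok → permitted
Permitted: [swe], [smi], [ku], [kla], [ge] → 5.

5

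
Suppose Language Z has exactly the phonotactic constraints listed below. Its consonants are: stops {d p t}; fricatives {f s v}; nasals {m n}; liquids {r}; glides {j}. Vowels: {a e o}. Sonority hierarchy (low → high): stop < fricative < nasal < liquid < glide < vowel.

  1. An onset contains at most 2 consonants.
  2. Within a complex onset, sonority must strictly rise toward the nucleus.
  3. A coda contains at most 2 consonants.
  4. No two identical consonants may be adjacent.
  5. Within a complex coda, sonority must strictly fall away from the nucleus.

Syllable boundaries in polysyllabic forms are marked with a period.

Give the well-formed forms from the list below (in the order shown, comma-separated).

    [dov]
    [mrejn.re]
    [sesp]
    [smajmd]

[dov], [mrejn.re], [sesp]

[dov] — σ1 onset /d/, coda /v/ ok → well-formed
[mrejn.re] — σ1 onset /mr/ (3→4 rises), coda /jn/ (5→3 falls) ok; σ2 onset /r/, coda /∅/ ok → well-formed
[sesp] — σ1 onset /s/, coda /sp/ (2→1 falls) ok → well-formed
[smajmd] — violates constraint 3: syllable 1 coda /jmd/ has 3 consonants (> 2) → ill-formed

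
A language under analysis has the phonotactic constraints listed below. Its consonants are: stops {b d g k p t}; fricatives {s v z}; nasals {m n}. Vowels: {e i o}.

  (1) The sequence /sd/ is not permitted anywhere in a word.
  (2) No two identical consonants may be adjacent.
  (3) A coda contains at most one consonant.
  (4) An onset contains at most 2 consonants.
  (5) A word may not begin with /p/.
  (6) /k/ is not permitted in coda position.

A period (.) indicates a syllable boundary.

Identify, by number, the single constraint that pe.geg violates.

5

pe.geg: word begins with /p/.
This is a violation of constraint 5: "A word may not begin with /p/."
The remaining constraints (1, 2, 3, 4, 6) are satisfied.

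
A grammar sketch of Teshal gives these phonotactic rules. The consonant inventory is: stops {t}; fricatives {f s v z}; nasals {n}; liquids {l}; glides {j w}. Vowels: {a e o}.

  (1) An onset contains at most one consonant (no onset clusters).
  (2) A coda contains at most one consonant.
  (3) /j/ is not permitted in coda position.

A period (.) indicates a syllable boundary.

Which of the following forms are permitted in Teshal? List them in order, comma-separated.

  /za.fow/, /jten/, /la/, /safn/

/za.fow/ — σ1 onset /z/, coda /∅/ ok; σ2 onset /f/, coda /w/ ok → permitted
/jten/ — violates constraint 1: syllable 1 onset /jt/ has 2 consonants (> 1) → not permitted
/la/ — σ1 onset /l/, coda /∅/ ok → permitted
/safn/ — violates constraint 2: syllable 1 coda /fn/ has 2 consonants (> 1) → not permitted

/za.fow/, /la/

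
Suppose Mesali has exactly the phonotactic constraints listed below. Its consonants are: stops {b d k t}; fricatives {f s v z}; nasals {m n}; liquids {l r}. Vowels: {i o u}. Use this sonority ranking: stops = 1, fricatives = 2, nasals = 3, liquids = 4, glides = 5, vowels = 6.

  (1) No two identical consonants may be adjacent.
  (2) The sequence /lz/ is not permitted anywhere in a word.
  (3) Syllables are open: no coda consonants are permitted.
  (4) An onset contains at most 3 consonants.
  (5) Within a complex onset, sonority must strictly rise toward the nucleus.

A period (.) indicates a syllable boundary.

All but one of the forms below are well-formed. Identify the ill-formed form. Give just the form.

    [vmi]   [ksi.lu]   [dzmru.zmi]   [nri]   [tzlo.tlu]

[dzmru.zmi]

[vmi] — σ1 onset /vm/ (2→3 rises), coda /∅/ ok → well-formed
[ksi.lu] — σ1 onset /ks/ (1→2 rises), coda /∅/ ok; σ2 onset /l/, coda /∅/ ok → well-formed
[dzmru.zmi] — violates constraint 4: syllable 1 onset /dzmr/ has 4 consonants (> 3) → ill-formed
[nri] — σ1 onset /nr/ (3→4 rises), coda /∅/ ok → well-formed
[tzlo.tlu] — σ1 onset /tzl/ (1→2→4 rises), coda /∅/ ok; σ2 onset /tl/ (1→4 rises), coda /∅/ ok → well-formed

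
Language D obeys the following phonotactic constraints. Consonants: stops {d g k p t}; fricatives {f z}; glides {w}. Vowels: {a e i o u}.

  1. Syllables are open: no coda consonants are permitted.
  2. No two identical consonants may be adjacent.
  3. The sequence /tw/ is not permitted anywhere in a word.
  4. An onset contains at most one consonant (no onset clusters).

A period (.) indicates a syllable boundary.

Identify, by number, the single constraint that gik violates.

gik: syllable 1 coda /k/ has 1 consonant (> 0).
This is a violation of constraint 1: "Syllables are open: no coda consonants are permitted."
The remaining constraints (2, 3, 4) are satisfied.

1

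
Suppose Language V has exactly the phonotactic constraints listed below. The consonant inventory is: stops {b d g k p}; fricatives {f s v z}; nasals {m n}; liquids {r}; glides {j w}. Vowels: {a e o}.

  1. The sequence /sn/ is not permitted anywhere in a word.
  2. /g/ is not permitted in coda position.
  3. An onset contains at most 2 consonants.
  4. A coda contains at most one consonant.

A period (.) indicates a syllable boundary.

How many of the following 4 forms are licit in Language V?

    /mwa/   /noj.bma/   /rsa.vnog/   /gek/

/mwa/ — σ1 onset /mw/ (2C), coda /∅/ ok → licit
/noj.bma/ — σ1 onset /n/, coda /j/ ok; σ2 onset /bm/ (2C), coda /∅/ ok → licit
/rsa.vnog/ — violates constraint 2: syllable 2 coda contains /g/ → illicit
/gek/ — σ1 onset /g/, coda /k/ ok → licit
Licit: /mwa/, /noj.bma/, /gek/ → 3.

3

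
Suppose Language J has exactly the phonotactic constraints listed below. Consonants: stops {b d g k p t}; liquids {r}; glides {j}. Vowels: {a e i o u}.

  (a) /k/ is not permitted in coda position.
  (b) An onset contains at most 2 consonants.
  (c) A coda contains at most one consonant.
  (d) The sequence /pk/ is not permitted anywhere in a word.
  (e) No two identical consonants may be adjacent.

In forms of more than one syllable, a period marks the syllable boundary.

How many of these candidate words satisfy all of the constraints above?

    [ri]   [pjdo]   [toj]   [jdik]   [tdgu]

2

[ri] — σ1 onset /r/, coda /∅/ ok → phonotactically legal
[pjdo] — violates constraint (b): syllable 1 onset /pjd/ has 3 consonants (> 2) → phonotactically illegal
[toj] — σ1 onset /t/, coda /j/ ok → phonotactically legal
[jdik] — violates constraint (a): syllable 1 coda contains /k/ → phonotactically illegal
[tdgu] — violates constraint (b): syllable 1 onset /tdg/ has 3 consonants (> 2) → phonotactically illegal
Phonotactically legal: [ri], [toj] → 2.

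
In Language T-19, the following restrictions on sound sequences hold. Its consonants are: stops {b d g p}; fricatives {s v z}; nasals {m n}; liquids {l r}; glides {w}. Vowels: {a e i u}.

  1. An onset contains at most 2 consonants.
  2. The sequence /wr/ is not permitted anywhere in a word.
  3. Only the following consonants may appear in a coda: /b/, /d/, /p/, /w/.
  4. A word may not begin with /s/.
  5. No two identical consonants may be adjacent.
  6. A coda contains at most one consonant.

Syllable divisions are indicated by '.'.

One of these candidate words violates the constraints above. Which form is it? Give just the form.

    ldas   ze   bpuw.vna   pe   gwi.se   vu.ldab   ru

ldas

ldas — violates constraint 3: syllable 1 coda contains /s/, which is not a licensed coda consonant → ill-formed
ze — σ1 onset /z/, coda /∅/ ok → well-formed
bpuw.vna — σ1 onset /bp/ (2C), coda /w/ ok; σ2 onset /vn/ (2C), coda /∅/ ok → well-formed
pe — σ1 onset /p/, coda /∅/ ok → well-formed
gwi.se — σ1 onset /gw/ (2C), coda /∅/ ok; σ2 onset /s/, coda /∅/ ok → well-formed
vu.ldab — σ1 onset /v/, coda /∅/ ok; σ2 onset /ld/ (2C), coda /b/ ok → well-formed
ru — σ1 onset /r/, coda /∅/ ok → well-formed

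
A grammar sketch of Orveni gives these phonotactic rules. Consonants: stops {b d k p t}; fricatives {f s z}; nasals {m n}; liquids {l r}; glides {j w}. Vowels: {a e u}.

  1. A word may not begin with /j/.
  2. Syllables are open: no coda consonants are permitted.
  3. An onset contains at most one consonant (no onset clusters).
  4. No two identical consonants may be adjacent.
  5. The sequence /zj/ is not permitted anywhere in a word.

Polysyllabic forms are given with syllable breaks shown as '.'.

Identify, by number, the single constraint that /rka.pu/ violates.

3

/rka.pu/: syllable 1 onset /rk/ has 2 consonants (> 1).
This is a violation of constraint 3: "An onset contains at most one consonant (no onset clusters)."
The remaining constraints (1, 2, 4, 5) are satisfied.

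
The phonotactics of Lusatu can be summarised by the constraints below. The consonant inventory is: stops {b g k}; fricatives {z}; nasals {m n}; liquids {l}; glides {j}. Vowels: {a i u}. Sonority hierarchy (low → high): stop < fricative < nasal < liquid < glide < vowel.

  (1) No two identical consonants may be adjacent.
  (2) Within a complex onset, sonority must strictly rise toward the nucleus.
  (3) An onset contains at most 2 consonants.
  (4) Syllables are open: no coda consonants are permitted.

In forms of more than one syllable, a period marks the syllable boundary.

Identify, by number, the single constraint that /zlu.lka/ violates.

/zlu.lka/: syllable 2 onset /lk/: /l/ (liquid, 4) → /k/ (stop, 1) does not rise.
This is a violation of constraint 2: "Within a complex onset, sonority must strictly rise toward the nucleus."
The remaining constraints (1, 3, 4) are satisfied.

2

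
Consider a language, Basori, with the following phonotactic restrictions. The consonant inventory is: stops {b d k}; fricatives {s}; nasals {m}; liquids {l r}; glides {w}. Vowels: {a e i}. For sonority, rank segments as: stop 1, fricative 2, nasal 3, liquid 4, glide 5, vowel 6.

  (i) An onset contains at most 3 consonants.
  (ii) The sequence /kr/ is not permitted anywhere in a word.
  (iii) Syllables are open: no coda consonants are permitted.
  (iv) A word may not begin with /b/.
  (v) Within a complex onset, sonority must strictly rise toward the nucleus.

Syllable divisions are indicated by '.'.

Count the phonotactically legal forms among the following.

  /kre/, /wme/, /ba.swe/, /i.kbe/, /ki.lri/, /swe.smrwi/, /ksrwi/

0

/kre/ — violates constraint (ii): contains banned sequence /kr/ → phonotactically illegal
/wme/ — violates constraint (v): syllable 1 onset /wm/: /w/ (glide, 5) → /m/ (nasal, 3) does not rise → phonotactically illegal
/ba.swe/ — violates constraint (iv): word begins with /b/ → phonotactically illegal
/i.kbe/ — violates constraint (v): syllable 2 onset /kb/: /k/ (stop, 1) → /b/ (stop, 1) does not rise → phonotactically illegal
/ki.lri/ — violates constraint (v): syllable 2 onset /lr/: /l/ (liquid, 4) → /r/ (liquid, 4) does not rise → phonotactically illegal
/swe.smrwi/ — violates constraint (i): syllable 2 onset /smrw/ has 4 consonants (> 3) → phonotactically illegal
/ksrwi/ — violates constraint (i): syllable 1 onset /ksrw/ has 4 consonants (> 3) → phonotactically illegal
No form is phonotactically legal → 0.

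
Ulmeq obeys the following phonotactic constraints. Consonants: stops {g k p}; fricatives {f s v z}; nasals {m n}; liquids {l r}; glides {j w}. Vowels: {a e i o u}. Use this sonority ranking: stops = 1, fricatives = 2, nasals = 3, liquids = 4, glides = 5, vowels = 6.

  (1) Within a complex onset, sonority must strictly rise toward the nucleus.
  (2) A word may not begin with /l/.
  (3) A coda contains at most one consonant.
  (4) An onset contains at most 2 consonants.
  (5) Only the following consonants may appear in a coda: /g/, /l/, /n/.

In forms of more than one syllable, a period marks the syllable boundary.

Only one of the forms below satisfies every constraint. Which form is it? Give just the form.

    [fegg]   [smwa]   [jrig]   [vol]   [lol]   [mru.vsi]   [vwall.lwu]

[vol]

[fegg] — violates constraint 3: syllable 1 coda /gg/ has 2 consonants (> 1) → not permitted
[smwa] — violates constraint 4: syllable 1 onset /smw/ has 3 consonants (> 2) → not permitted
[jrig] — violates constraint 1: syllable 1 onset /jr/: /j/ (glide, 5) → /r/ (liquid, 4) does not rise → not permitted
[vol] — σ1 onset /v/, coda /l/ ok → permitted
[lol] — violates constraint 2: word begins with /l/ → not permitted
[mru.vsi] — violates constraint 1: syllable 2 onset /vs/: /v/ (fricative, 2) → /s/ (fricative, 2) does not rise → not permitted
[vwall.lwu] — violates constraint 3: syllable 1 coda /ll/ has 2 consonants (> 1) → not permitted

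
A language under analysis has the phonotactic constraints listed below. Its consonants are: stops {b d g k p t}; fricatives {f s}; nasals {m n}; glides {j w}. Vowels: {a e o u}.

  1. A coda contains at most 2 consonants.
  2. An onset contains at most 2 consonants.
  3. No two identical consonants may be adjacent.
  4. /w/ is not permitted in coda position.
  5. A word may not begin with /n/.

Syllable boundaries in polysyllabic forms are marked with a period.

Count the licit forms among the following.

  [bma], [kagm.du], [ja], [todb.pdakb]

[bma] — σ1 onset /bm/ (2C), coda /∅/ ok → licit
[kagm.du] — σ1 onset /k/, coda /gm/ (2C) ok; σ2 onset /d/, coda /∅/ ok → licit
[ja] — σ1 onset /j/, coda /∅/ ok → licit
[todb.pdakb] — σ1 onset /t/, coda /db/ (2C) ok; σ2 onset /pd/ (2C), coda /kb/ (2C) ok → licit
Licit: [bma], [kagm.du], [ja], [todb.pdakb] → 4.

4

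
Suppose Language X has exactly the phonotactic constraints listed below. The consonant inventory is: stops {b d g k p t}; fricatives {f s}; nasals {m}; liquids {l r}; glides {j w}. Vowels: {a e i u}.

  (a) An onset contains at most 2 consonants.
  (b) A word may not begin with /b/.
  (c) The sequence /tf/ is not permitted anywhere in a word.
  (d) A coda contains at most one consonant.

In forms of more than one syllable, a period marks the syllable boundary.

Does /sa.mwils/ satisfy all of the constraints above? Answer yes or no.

/sa.mwils/ — violates constraint (d): syllable 2 coda /ls/ has 2 consonants (> 1) → phonotactically illegal

no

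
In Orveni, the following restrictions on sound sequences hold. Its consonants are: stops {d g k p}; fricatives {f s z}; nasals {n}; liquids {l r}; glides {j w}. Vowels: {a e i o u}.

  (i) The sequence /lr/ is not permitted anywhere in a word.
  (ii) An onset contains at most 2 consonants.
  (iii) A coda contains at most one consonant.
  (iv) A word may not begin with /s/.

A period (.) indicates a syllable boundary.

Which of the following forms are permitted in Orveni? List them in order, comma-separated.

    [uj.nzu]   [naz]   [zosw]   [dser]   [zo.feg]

[uj.nzu], [naz], [dser], [zo.feg]

[uj.nzu] — σ1 onset /∅/, coda /j/ ok; σ2 onset /nz/ (2C), coda /∅/ ok → permitted
[naz] — σ1 onset /n/, coda /z/ ok → permitted
[zosw] — violates constraint (iii): syllable 1 coda /sw/ has 2 consonants (> 1) → not permitted
[dser] — σ1 onset /ds/ (2C), coda /r/ ok → permitted
[zo.feg] — σ1 onset /z/, coda /∅/ ok; σ2 onset /f/, coda /g/ ok → permitted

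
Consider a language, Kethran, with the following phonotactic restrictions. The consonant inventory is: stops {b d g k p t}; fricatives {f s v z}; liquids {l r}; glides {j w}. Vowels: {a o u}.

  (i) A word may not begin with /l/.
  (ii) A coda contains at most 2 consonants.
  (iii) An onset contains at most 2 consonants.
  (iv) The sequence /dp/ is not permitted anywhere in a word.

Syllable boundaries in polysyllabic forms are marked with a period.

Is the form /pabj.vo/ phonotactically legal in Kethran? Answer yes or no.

yes

/pabj.vo/ — σ1 onset /p/, coda /bj/ (2C) ok; σ2 onset /v/, coda /∅/ ok → phonotactically legal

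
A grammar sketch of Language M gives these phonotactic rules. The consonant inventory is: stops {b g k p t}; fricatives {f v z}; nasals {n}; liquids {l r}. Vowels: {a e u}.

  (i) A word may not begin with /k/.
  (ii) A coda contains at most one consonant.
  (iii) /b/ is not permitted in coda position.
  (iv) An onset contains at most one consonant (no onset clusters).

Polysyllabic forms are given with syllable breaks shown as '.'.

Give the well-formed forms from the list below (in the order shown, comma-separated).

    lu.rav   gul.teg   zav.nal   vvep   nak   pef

lu.rav, gul.teg, zav.nal, nak, pef

lu.rav — σ1 onset /l/, coda /∅/ ok; σ2 onset /r/, coda /v/ ok → well-formed
gul.teg — σ1 onset /g/, coda /l/ ok; σ2 onset /t/, coda /g/ ok → well-formed
zav.nal — σ1 onset /z/, coda /v/ ok; σ2 onset /n/, coda /l/ ok → well-formed
vvep — violates constraint (iv): syllable 1 onset /vv/ has 2 consonants (> 1) → ill-formed
nak — σ1 onset /n/, coda /k/ ok → well-formed
pef — σ1 onset /p/, coda /f/ ok → well-formed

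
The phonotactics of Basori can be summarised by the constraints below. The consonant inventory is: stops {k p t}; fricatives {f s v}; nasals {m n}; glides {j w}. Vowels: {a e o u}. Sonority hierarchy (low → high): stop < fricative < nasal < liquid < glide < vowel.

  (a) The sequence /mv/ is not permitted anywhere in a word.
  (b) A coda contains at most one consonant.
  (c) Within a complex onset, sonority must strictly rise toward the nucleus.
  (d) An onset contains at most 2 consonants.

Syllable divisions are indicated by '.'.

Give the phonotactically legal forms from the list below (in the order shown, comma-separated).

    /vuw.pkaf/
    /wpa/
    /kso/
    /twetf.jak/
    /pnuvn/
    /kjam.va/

/kso/

/vuw.pkaf/ — violates constraint (c): syllable 2 onset /pk/: /p/ (stop, 1) → /k/ (stop, 1) does not rise → phonotactically illegal
/wpa/ — violates constraint (c): syllable 1 onset /wp/: /w/ (glide, 5) → /p/ (stop, 1) does not rise → phonotactically illegal
/kso/ — σ1 onset /ks/ (1→2 rises), coda /∅/ ok → phonotactically legal
/twetf.jak/ — violates constraint (b): syllable 1 coda /tf/ has 2 consonants (> 1) → phonotactically illegal
/pnuvn/ — violates constraint (b): syllable 1 coda /vn/ has 2 consonants (> 1) → phonotactically illegal
/kjam.va/ — violates constraint (a): contains banned sequence /mv/ → phonotactically illegal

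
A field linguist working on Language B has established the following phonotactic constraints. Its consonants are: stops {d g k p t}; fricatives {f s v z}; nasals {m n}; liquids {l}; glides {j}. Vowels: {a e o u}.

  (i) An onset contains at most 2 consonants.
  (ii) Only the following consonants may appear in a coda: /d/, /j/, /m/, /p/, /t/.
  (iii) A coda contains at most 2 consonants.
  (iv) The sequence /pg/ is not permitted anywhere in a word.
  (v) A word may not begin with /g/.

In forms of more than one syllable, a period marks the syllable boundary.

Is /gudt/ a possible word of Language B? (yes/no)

no

/gudt/ — violates constraint (v): word begins with /g/ → illicit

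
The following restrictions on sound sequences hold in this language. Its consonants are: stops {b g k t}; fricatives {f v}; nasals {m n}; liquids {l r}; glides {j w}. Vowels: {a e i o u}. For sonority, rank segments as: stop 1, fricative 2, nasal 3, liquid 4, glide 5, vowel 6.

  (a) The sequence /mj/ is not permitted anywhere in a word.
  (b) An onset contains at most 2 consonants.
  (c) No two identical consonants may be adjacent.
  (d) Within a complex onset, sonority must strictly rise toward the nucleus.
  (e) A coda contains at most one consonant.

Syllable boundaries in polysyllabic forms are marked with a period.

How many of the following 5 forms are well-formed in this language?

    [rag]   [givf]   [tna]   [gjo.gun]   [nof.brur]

[rag] — σ1 onset /r/, coda /g/ ok → well-formed
[givf] — violates constraint (e): syllable 1 coda /vf/ has 2 consonants (> 1) → ill-formed
[tna] — σ1 onset /tn/ (1→3 rises), coda /∅/ ok → well-formed
[gjo.gun] — σ1 onset /gj/ (1→5 rises), coda /∅/ ok; σ2 onset /g/, coda /n/ ok → well-formed
[nof.brur] — σ1 onset /n/, coda /f/ ok; σ2 onset /br/ (1→4 rises), coda /r/ ok → well-formed
Well-formed: [rag], [tna], [gjo.gun], [nof.brur] → 4.

4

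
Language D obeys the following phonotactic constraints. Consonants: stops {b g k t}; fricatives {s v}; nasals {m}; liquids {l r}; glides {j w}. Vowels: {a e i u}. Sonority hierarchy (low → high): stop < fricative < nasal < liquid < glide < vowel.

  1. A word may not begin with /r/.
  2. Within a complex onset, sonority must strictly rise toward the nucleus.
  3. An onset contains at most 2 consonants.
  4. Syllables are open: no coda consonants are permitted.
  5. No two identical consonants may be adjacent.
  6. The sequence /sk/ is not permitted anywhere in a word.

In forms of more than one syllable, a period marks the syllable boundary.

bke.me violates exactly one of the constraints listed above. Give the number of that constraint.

2

bke.me: syllable 1 onset /bk/: /b/ (stop, 1) → /k/ (stop, 1) does not rise.
This is a violation of constraint 2: "Within a complex onset, sonority must strictly rise toward the nucleus."
The remaining constraints (1, 3, 4, 5, 6) are satisfied.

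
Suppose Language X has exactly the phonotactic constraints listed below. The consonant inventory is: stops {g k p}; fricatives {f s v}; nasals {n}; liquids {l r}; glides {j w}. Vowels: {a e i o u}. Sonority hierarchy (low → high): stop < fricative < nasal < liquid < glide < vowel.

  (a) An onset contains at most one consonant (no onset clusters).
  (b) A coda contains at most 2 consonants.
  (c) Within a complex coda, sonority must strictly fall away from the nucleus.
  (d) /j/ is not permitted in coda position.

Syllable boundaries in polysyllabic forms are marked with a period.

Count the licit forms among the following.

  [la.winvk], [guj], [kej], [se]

[la.winvk] — violates constraint (b): syllable 2 coda /nvk/ has 3 consonants (> 2) → illicit
[guj] — violates constraint (d): syllable 1 coda contains /j/ → illicit
[kej] — violates constraint (d): syllable 1 coda contains /j/ → illicit
[se] — σ1 onset /s/, coda /∅/ ok → licit
Licit: [se] → 1.

1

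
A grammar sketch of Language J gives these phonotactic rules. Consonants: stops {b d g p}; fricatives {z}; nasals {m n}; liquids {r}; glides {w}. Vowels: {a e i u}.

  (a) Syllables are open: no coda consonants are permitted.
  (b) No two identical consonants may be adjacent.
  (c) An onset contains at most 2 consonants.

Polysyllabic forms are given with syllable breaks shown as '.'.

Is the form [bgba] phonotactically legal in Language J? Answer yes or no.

[bgba] — violates constraint (c): syllable 1 onset /bgb/ has 3 consonants (> 2) → phonotactically illegal

no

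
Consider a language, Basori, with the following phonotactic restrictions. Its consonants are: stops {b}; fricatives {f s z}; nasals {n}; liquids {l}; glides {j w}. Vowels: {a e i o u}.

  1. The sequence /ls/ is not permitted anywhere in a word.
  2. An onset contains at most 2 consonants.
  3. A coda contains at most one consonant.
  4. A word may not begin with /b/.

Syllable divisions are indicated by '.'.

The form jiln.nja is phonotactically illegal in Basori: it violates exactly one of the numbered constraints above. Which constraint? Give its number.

jiln.nja: syllable 1 coda /ln/ has 2 consonants (> 1).
This is a violation of constraint 3: "A coda contains at most one consonant."
The remaining constraints (1, 2, 4) are satisfied.

3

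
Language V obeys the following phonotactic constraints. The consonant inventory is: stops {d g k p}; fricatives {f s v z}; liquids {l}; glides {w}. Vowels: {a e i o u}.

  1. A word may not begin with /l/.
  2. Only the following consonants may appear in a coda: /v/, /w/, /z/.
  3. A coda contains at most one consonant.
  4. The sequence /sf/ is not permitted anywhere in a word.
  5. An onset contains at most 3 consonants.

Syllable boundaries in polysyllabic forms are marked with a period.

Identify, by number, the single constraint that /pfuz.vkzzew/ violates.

5

/pfuz.vkzzew/: syllable 2 onset /vkzz/ has 4 consonants (> 3).
This is a violation of constraint 5: "An onset contains at most 3 consonants."
The remaining constraints (1, 2, 3, 4) are satisfied.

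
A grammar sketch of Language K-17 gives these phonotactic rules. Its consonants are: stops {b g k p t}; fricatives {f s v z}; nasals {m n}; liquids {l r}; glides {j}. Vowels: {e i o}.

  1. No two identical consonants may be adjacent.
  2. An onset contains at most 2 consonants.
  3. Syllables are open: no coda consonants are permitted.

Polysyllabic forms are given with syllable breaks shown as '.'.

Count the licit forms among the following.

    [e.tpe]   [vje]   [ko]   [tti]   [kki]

3

[e.tpe] — σ1 onset /∅/, coda /∅/ ok; σ2 onset /tp/ (2C), coda /∅/ ok → licit
[vje] — σ1 onset /vj/ (2C), coda /∅/ ok → licit
[ko] — σ1 onset /k/, coda /∅/ ok → licit
[tti] — violates constraint 1: adjacent identical consonants /tt/ → illicit
[kki] — violates constraint 1: adjacent identical consonants /kk/ → illicit
Licit: [e.tpe], [vje], [ko] → 3.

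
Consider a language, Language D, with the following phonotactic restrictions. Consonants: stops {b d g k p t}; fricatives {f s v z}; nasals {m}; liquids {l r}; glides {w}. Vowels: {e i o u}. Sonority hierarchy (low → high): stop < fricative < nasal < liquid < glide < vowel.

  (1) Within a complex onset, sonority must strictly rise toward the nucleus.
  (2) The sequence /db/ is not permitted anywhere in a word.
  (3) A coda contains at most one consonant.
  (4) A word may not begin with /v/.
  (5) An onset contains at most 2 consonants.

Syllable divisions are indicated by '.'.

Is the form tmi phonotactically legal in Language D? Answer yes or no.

yes

tmi — σ1 onset /tm/ (1→3 rises), coda /∅/ ok → phonotactically legal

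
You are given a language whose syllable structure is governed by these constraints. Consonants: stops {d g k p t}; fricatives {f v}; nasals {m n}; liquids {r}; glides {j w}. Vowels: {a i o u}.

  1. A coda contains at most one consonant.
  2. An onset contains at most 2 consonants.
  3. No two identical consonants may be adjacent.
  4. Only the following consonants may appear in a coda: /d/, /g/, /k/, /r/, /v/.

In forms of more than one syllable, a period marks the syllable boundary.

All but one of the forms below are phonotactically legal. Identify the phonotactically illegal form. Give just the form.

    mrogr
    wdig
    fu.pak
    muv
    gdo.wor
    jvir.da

mrogr — violates constraint 1: syllable 1 coda /gr/ has 2 consonants (> 1) → phonotactically illegal
wdig — σ1 onset /wd/ (2C), coda /g/ ok → phonotactically legal
fu.pak — σ1 onset /f/, coda /∅/ ok; σ2 onset /p/, coda /k/ ok → phonotactically legal
muv — σ1 onset /m/, coda /v/ ok → phonotactically legal
gdo.wor — σ1 onset /gd/ (2C), coda /∅/ ok; σ2 onset /w/, coda /r/ ok → phonotactically legal
jvir.da — σ1 onset /jv/ (2C), coda /r/ ok; σ2 onset /d/, coda /∅/ ok → phonotactically legal

mrogr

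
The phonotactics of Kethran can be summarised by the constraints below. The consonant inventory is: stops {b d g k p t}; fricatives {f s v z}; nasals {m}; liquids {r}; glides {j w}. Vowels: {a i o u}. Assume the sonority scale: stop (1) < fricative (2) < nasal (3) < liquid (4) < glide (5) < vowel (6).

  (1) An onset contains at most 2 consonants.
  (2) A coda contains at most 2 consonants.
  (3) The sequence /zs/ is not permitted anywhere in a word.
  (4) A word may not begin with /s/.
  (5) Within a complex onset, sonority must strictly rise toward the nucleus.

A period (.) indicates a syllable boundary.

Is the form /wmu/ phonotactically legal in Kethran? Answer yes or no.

no

/wmu/ — violates constraint 5: syllable 1 onset /wm/: /w/ (glide, 5) → /m/ (nasal, 3) does not rise → phonotactically illegal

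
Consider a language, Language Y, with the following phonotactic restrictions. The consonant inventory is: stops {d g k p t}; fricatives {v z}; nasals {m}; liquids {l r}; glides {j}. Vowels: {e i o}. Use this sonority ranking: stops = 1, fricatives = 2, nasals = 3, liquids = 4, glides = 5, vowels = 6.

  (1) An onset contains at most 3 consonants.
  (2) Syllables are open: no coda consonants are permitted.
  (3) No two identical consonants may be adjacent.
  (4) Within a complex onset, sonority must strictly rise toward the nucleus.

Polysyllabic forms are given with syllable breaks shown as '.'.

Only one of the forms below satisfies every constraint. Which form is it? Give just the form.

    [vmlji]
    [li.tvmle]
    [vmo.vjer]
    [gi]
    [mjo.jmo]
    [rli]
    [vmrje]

[vmlji] — violates constraint 1: syllable 1 onset /vmlj/ has 4 consonants (> 3) → phonotactically illegal
[li.tvmle] — violates constraint 1: syllable 2 onset /tvml/ has 4 consonants (> 3) → phonotactically illegal
[vmo.vjer] — violates constraint 2: syllable 2 coda /r/ has 1 consonant (> 0) → phonotactically illegal
[gi] — σ1 onset /g/, coda /∅/ ok → phonotactically legal
[mjo.jmo] — violates constraint 4: syllable 2 onset /jm/: /j/ (glide, 5) → /m/ (nasal, 3) does not rise → phonotactically illegal
[rli] — violates constraint 4: syllable 1 onset /rl/: /r/ (liquid, 4) → /l/ (liquid, 4) does not rise → phonotactically illegal
[vmrje] — violates constraint 1: syllable 1 onset /vmrj/ has 4 consonants (> 3) → phonotactically illegal

[gi]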